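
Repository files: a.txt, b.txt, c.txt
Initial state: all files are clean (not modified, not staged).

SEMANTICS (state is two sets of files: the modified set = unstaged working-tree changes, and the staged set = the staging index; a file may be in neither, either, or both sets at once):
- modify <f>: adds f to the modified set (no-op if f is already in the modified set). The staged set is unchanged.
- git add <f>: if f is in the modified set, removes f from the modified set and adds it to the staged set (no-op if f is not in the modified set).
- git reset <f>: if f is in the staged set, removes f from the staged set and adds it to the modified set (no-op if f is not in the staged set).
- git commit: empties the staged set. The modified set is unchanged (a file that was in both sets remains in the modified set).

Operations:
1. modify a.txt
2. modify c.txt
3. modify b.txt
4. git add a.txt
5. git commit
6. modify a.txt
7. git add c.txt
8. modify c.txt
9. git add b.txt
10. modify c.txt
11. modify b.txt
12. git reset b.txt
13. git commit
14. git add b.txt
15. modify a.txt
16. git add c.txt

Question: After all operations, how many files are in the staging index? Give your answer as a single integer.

After op 1 (modify a.txt): modified={a.txt} staged={none}
After op 2 (modify c.txt): modified={a.txt, c.txt} staged={none}
After op 3 (modify b.txt): modified={a.txt, b.txt, c.txt} staged={none}
After op 4 (git add a.txt): modified={b.txt, c.txt} staged={a.txt}
After op 5 (git commit): modified={b.txt, c.txt} staged={none}
After op 6 (modify a.txt): modified={a.txt, b.txt, c.txt} staged={none}
After op 7 (git add c.txt): modified={a.txt, b.txt} staged={c.txt}
After op 8 (modify c.txt): modified={a.txt, b.txt, c.txt} staged={c.txt}
After op 9 (git add b.txt): modified={a.txt, c.txt} staged={b.txt, c.txt}
After op 10 (modify c.txt): modified={a.txt, c.txt} staged={b.txt, c.txt}
After op 11 (modify b.txt): modified={a.txt, b.txt, c.txt} staged={b.txt, c.txt}
After op 12 (git reset b.txt): modified={a.txt, b.txt, c.txt} staged={c.txt}
After op 13 (git commit): modified={a.txt, b.txt, c.txt} staged={none}
After op 14 (git add b.txt): modified={a.txt, c.txt} staged={b.txt}
After op 15 (modify a.txt): modified={a.txt, c.txt} staged={b.txt}
After op 16 (git add c.txt): modified={a.txt} staged={b.txt, c.txt}
Final staged set: {b.txt, c.txt} -> count=2

Answer: 2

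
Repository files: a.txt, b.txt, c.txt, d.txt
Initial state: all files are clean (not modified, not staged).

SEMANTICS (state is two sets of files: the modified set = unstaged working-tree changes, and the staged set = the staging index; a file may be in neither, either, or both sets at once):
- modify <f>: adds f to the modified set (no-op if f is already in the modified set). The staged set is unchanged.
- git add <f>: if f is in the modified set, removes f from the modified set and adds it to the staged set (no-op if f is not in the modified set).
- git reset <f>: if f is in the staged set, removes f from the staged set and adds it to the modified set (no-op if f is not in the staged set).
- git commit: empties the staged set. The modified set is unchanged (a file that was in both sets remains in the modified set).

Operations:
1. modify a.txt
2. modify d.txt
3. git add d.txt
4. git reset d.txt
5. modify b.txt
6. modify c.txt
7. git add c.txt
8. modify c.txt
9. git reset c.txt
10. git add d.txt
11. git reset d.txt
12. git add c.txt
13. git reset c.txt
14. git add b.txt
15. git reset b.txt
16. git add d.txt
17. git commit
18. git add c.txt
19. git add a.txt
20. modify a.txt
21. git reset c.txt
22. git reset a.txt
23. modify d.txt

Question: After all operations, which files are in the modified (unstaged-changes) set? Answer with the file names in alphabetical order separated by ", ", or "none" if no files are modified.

After op 1 (modify a.txt): modified={a.txt} staged={none}
After op 2 (modify d.txt): modified={a.txt, d.txt} staged={none}
After op 3 (git add d.txt): modified={a.txt} staged={d.txt}
After op 4 (git reset d.txt): modified={a.txt, d.txt} staged={none}
After op 5 (modify b.txt): modified={a.txt, b.txt, d.txt} staged={none}
After op 6 (modify c.txt): modified={a.txt, b.txt, c.txt, d.txt} staged={none}
After op 7 (git add c.txt): modified={a.txt, b.txt, d.txt} staged={c.txt}
After op 8 (modify c.txt): modified={a.txt, b.txt, c.txt, d.txt} staged={c.txt}
After op 9 (git reset c.txt): modified={a.txt, b.txt, c.txt, d.txt} staged={none}
After op 10 (git add d.txt): modified={a.txt, b.txt, c.txt} staged={d.txt}
After op 11 (git reset d.txt): modified={a.txt, b.txt, c.txt, d.txt} staged={none}
After op 12 (git add c.txt): modified={a.txt, b.txt, d.txt} staged={c.txt}
After op 13 (git reset c.txt): modified={a.txt, b.txt, c.txt, d.txt} staged={none}
After op 14 (git add b.txt): modified={a.txt, c.txt, d.txt} staged={b.txt}
After op 15 (git reset b.txt): modified={a.txt, b.txt, c.txt, d.txt} staged={none}
After op 16 (git add d.txt): modified={a.txt, b.txt, c.txt} staged={d.txt}
After op 17 (git commit): modified={a.txt, b.txt, c.txt} staged={none}
After op 18 (git add c.txt): modified={a.txt, b.txt} staged={c.txt}
After op 19 (git add a.txt): modified={b.txt} staged={a.txt, c.txt}
After op 20 (modify a.txt): modified={a.txt, b.txt} staged={a.txt, c.txt}
After op 21 (git reset c.txt): modified={a.txt, b.txt, c.txt} staged={a.txt}
After op 22 (git reset a.txt): modified={a.txt, b.txt, c.txt} staged={none}
After op 23 (modify d.txt): modified={a.txt, b.txt, c.txt, d.txt} staged={none}

Answer: a.txt, b.txt, c.txt, d.txt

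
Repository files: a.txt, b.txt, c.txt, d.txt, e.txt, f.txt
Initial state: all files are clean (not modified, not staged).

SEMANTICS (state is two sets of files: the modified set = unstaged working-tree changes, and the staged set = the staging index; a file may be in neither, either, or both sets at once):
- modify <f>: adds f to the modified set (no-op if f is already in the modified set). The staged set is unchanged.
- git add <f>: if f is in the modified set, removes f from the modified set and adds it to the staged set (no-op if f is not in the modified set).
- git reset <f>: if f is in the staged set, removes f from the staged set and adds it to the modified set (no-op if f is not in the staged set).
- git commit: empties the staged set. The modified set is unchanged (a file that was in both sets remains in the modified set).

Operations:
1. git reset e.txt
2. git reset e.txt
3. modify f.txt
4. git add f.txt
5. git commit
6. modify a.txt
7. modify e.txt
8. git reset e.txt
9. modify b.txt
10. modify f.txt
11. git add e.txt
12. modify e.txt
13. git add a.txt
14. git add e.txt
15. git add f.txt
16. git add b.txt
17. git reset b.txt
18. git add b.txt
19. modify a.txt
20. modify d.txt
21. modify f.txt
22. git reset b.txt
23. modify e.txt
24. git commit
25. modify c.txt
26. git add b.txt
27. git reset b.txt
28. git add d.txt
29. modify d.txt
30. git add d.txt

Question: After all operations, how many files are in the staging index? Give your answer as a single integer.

Answer: 1

Derivation:
After op 1 (git reset e.txt): modified={none} staged={none}
After op 2 (git reset e.txt): modified={none} staged={none}
After op 3 (modify f.txt): modified={f.txt} staged={none}
After op 4 (git add f.txt): modified={none} staged={f.txt}
After op 5 (git commit): modified={none} staged={none}
After op 6 (modify a.txt): modified={a.txt} staged={none}
After op 7 (modify e.txt): modified={a.txt, e.txt} staged={none}
After op 8 (git reset e.txt): modified={a.txt, e.txt} staged={none}
After op 9 (modify b.txt): modified={a.txt, b.txt, e.txt} staged={none}
After op 10 (modify f.txt): modified={a.txt, b.txt, e.txt, f.txt} staged={none}
After op 11 (git add e.txt): modified={a.txt, b.txt, f.txt} staged={e.txt}
After op 12 (modify e.txt): modified={a.txt, b.txt, e.txt, f.txt} staged={e.txt}
After op 13 (git add a.txt): modified={b.txt, e.txt, f.txt} staged={a.txt, e.txt}
After op 14 (git add e.txt): modified={b.txt, f.txt} staged={a.txt, e.txt}
After op 15 (git add f.txt): modified={b.txt} staged={a.txt, e.txt, f.txt}
After op 16 (git add b.txt): modified={none} staged={a.txt, b.txt, e.txt, f.txt}
After op 17 (git reset b.txt): modified={b.txt} staged={a.txt, e.txt, f.txt}
After op 18 (git add b.txt): modified={none} staged={a.txt, b.txt, e.txt, f.txt}
After op 19 (modify a.txt): modified={a.txt} staged={a.txt, b.txt, e.txt, f.txt}
After op 20 (modify d.txt): modified={a.txt, d.txt} staged={a.txt, b.txt, e.txt, f.txt}
After op 21 (modify f.txt): modified={a.txt, d.txt, f.txt} staged={a.txt, b.txt, e.txt, f.txt}
After op 22 (git reset b.txt): modified={a.txt, b.txt, d.txt, f.txt} staged={a.txt, e.txt, f.txt}
After op 23 (modify e.txt): modified={a.txt, b.txt, d.txt, e.txt, f.txt} staged={a.txt, e.txt, f.txt}
After op 24 (git commit): modified={a.txt, b.txt, d.txt, e.txt, f.txt} staged={none}
After op 25 (modify c.txt): modified={a.txt, b.txt, c.txt, d.txt, e.txt, f.txt} staged={none}
After op 26 (git add b.txt): modified={a.txt, c.txt, d.txt, e.txt, f.txt} staged={b.txt}
After op 27 (git reset b.txt): modified={a.txt, b.txt, c.txt, d.txt, e.txt, f.txt} staged={none}
After op 28 (git add d.txt): modified={a.txt, b.txt, c.txt, e.txt, f.txt} staged={d.txt}
After op 29 (modify d.txt): modified={a.txt, b.txt, c.txt, d.txt, e.txt, f.txt} staged={d.txt}
After op 30 (git add d.txt): modified={a.txt, b.txt, c.txt, e.txt, f.txt} staged={d.txt}
Final staged set: {d.txt} -> count=1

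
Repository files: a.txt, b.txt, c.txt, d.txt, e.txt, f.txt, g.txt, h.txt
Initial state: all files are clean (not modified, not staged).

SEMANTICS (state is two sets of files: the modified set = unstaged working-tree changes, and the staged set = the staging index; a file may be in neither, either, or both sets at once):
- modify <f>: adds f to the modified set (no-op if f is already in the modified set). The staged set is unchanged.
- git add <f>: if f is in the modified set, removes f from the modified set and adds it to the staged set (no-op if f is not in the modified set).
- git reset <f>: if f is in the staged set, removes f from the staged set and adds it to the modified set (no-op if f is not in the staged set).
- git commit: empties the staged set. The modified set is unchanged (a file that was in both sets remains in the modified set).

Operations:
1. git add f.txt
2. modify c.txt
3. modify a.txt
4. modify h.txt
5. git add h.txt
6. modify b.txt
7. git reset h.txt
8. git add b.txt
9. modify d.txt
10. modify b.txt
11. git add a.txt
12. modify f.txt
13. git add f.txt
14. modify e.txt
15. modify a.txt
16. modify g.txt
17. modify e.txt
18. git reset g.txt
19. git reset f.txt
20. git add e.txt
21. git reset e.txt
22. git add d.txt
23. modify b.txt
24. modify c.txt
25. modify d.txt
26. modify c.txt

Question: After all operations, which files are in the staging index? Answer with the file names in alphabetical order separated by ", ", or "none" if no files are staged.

After op 1 (git add f.txt): modified={none} staged={none}
After op 2 (modify c.txt): modified={c.txt} staged={none}
After op 3 (modify a.txt): modified={a.txt, c.txt} staged={none}
After op 4 (modify h.txt): modified={a.txt, c.txt, h.txt} staged={none}
After op 5 (git add h.txt): modified={a.txt, c.txt} staged={h.txt}
After op 6 (modify b.txt): modified={a.txt, b.txt, c.txt} staged={h.txt}
After op 7 (git reset h.txt): modified={a.txt, b.txt, c.txt, h.txt} staged={none}
After op 8 (git add b.txt): modified={a.txt, c.txt, h.txt} staged={b.txt}
After op 9 (modify d.txt): modified={a.txt, c.txt, d.txt, h.txt} staged={b.txt}
After op 10 (modify b.txt): modified={a.txt, b.txt, c.txt, d.txt, h.txt} staged={b.txt}
After op 11 (git add a.txt): modified={b.txt, c.txt, d.txt, h.txt} staged={a.txt, b.txt}
After op 12 (modify f.txt): modified={b.txt, c.txt, d.txt, f.txt, h.txt} staged={a.txt, b.txt}
After op 13 (git add f.txt): modified={b.txt, c.txt, d.txt, h.txt} staged={a.txt, b.txt, f.txt}
After op 14 (modify e.txt): modified={b.txt, c.txt, d.txt, e.txt, h.txt} staged={a.txt, b.txt, f.txt}
After op 15 (modify a.txt): modified={a.txt, b.txt, c.txt, d.txt, e.txt, h.txt} staged={a.txt, b.txt, f.txt}
After op 16 (modify g.txt): modified={a.txt, b.txt, c.txt, d.txt, e.txt, g.txt, h.txt} staged={a.txt, b.txt, f.txt}
After op 17 (modify e.txt): modified={a.txt, b.txt, c.txt, d.txt, e.txt, g.txt, h.txt} staged={a.txt, b.txt, f.txt}
After op 18 (git reset g.txt): modified={a.txt, b.txt, c.txt, d.txt, e.txt, g.txt, h.txt} staged={a.txt, b.txt, f.txt}
After op 19 (git reset f.txt): modified={a.txt, b.txt, c.txt, d.txt, e.txt, f.txt, g.txt, h.txt} staged={a.txt, b.txt}
After op 20 (git add e.txt): modified={a.txt, b.txt, c.txt, d.txt, f.txt, g.txt, h.txt} staged={a.txt, b.txt, e.txt}
After op 21 (git reset e.txt): modified={a.txt, b.txt, c.txt, d.txt, e.txt, f.txt, g.txt, h.txt} staged={a.txt, b.txt}
After op 22 (git add d.txt): modified={a.txt, b.txt, c.txt, e.txt, f.txt, g.txt, h.txt} staged={a.txt, b.txt, d.txt}
After op 23 (modify b.txt): modified={a.txt, b.txt, c.txt, e.txt, f.txt, g.txt, h.txt} staged={a.txt, b.txt, d.txt}
After op 24 (modify c.txt): modified={a.txt, b.txt, c.txt, e.txt, f.txt, g.txt, h.txt} staged={a.txt, b.txt, d.txt}
After op 25 (modify d.txt): modified={a.txt, b.txt, c.txt, d.txt, e.txt, f.txt, g.txt, h.txt} staged={a.txt, b.txt, d.txt}
After op 26 (modify c.txt): modified={a.txt, b.txt, c.txt, d.txt, e.txt, f.txt, g.txt, h.txt} staged={a.txt, b.txt, d.txt}

Answer: a.txt, b.txt, d.txt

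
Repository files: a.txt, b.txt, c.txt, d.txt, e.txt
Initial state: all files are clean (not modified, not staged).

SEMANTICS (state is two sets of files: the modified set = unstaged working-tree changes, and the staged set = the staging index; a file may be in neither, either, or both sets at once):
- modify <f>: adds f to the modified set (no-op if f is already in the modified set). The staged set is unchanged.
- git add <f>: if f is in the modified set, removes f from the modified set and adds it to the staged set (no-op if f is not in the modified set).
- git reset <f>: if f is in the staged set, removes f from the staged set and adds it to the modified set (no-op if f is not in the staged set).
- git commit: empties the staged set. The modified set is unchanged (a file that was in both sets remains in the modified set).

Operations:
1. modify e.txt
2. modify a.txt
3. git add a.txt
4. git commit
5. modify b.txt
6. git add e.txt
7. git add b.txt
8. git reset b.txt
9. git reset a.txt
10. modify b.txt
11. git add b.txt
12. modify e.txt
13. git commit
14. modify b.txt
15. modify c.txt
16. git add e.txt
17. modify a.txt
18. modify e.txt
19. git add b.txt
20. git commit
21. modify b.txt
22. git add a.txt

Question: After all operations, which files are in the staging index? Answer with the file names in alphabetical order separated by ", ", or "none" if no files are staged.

After op 1 (modify e.txt): modified={e.txt} staged={none}
After op 2 (modify a.txt): modified={a.txt, e.txt} staged={none}
After op 3 (git add a.txt): modified={e.txt} staged={a.txt}
After op 4 (git commit): modified={e.txt} staged={none}
After op 5 (modify b.txt): modified={b.txt, e.txt} staged={none}
After op 6 (git add e.txt): modified={b.txt} staged={e.txt}
After op 7 (git add b.txt): modified={none} staged={b.txt, e.txt}
After op 8 (git reset b.txt): modified={b.txt} staged={e.txt}
After op 9 (git reset a.txt): modified={b.txt} staged={e.txt}
After op 10 (modify b.txt): modified={b.txt} staged={e.txt}
After op 11 (git add b.txt): modified={none} staged={b.txt, e.txt}
After op 12 (modify e.txt): modified={e.txt} staged={b.txt, e.txt}
After op 13 (git commit): modified={e.txt} staged={none}
After op 14 (modify b.txt): modified={b.txt, e.txt} staged={none}
After op 15 (modify c.txt): modified={b.txt, c.txt, e.txt} staged={none}
After op 16 (git add e.txt): modified={b.txt, c.txt} staged={e.txt}
After op 17 (modify a.txt): modified={a.txt, b.txt, c.txt} staged={e.txt}
After op 18 (modify e.txt): modified={a.txt, b.txt, c.txt, e.txt} staged={e.txt}
After op 19 (git add b.txt): modified={a.txt, c.txt, e.txt} staged={b.txt, e.txt}
After op 20 (git commit): modified={a.txt, c.txt, e.txt} staged={none}
After op 21 (modify b.txt): modified={a.txt, b.txt, c.txt, e.txt} staged={none}
After op 22 (git add a.txt): modified={b.txt, c.txt, e.txt} staged={a.txt}

Answer: a.txt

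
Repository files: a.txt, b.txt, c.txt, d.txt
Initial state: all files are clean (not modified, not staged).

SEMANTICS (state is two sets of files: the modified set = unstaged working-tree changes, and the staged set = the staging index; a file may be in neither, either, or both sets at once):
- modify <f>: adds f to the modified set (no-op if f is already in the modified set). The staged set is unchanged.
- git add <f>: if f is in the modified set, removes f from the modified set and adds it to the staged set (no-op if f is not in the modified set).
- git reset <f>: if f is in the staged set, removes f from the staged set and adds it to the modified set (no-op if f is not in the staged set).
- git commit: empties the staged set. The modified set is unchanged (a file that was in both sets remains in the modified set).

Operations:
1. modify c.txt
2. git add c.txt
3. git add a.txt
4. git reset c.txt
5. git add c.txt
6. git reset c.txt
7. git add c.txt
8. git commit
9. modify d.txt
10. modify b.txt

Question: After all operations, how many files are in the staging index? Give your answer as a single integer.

After op 1 (modify c.txt): modified={c.txt} staged={none}
After op 2 (git add c.txt): modified={none} staged={c.txt}
After op 3 (git add a.txt): modified={none} staged={c.txt}
After op 4 (git reset c.txt): modified={c.txt} staged={none}
After op 5 (git add c.txt): modified={none} staged={c.txt}
After op 6 (git reset c.txt): modified={c.txt} staged={none}
After op 7 (git add c.txt): modified={none} staged={c.txt}
After op 8 (git commit): modified={none} staged={none}
After op 9 (modify d.txt): modified={d.txt} staged={none}
After op 10 (modify b.txt): modified={b.txt, d.txt} staged={none}
Final staged set: {none} -> count=0

Answer: 0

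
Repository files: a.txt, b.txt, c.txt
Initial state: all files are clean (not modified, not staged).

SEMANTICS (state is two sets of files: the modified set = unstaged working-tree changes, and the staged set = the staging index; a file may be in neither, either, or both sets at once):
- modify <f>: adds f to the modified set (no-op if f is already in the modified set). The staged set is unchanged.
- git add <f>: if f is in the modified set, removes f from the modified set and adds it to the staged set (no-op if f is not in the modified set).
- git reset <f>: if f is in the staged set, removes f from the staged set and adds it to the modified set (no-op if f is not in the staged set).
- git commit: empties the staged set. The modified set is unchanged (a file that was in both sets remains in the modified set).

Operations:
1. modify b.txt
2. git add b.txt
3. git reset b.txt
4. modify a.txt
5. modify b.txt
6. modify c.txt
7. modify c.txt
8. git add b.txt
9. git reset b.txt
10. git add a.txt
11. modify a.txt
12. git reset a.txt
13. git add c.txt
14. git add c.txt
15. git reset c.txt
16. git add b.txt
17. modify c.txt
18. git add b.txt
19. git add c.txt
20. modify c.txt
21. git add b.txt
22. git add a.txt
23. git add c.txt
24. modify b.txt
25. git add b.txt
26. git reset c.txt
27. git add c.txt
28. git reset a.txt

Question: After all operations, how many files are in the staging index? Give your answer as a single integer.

Answer: 2

Derivation:
After op 1 (modify b.txt): modified={b.txt} staged={none}
After op 2 (git add b.txt): modified={none} staged={b.txt}
After op 3 (git reset b.txt): modified={b.txt} staged={none}
After op 4 (modify a.txt): modified={a.txt, b.txt} staged={none}
After op 5 (modify b.txt): modified={a.txt, b.txt} staged={none}
After op 6 (modify c.txt): modified={a.txt, b.txt, c.txt} staged={none}
After op 7 (modify c.txt): modified={a.txt, b.txt, c.txt} staged={none}
After op 8 (git add b.txt): modified={a.txt, c.txt} staged={b.txt}
After op 9 (git reset b.txt): modified={a.txt, b.txt, c.txt} staged={none}
After op 10 (git add a.txt): modified={b.txt, c.txt} staged={a.txt}
After op 11 (modify a.txt): modified={a.txt, b.txt, c.txt} staged={a.txt}
After op 12 (git reset a.txt): modified={a.txt, b.txt, c.txt} staged={none}
After op 13 (git add c.txt): modified={a.txt, b.txt} staged={c.txt}
After op 14 (git add c.txt): modified={a.txt, b.txt} staged={c.txt}
After op 15 (git reset c.txt): modified={a.txt, b.txt, c.txt} staged={none}
After op 16 (git add b.txt): modified={a.txt, c.txt} staged={b.txt}
After op 17 (modify c.txt): modified={a.txt, c.txt} staged={b.txt}
After op 18 (git add b.txt): modified={a.txt, c.txt} staged={b.txt}
After op 19 (git add c.txt): modified={a.txt} staged={b.txt, c.txt}
After op 20 (modify c.txt): modified={a.txt, c.txt} staged={b.txt, c.txt}
After op 21 (git add b.txt): modified={a.txt, c.txt} staged={b.txt, c.txt}
After op 22 (git add a.txt): modified={c.txt} staged={a.txt, b.txt, c.txt}
After op 23 (git add c.txt): modified={none} staged={a.txt, b.txt, c.txt}
After op 24 (modify b.txt): modified={b.txt} staged={a.txt, b.txt, c.txt}
After op 25 (git add b.txt): modified={none} staged={a.txt, b.txt, c.txt}
After op 26 (git reset c.txt): modified={c.txt} staged={a.txt, b.txt}
After op 27 (git add c.txt): modified={none} staged={a.txt, b.txt, c.txt}
After op 28 (git reset a.txt): modified={a.txt} staged={b.txt, c.txt}
Final staged set: {b.txt, c.txt} -> count=2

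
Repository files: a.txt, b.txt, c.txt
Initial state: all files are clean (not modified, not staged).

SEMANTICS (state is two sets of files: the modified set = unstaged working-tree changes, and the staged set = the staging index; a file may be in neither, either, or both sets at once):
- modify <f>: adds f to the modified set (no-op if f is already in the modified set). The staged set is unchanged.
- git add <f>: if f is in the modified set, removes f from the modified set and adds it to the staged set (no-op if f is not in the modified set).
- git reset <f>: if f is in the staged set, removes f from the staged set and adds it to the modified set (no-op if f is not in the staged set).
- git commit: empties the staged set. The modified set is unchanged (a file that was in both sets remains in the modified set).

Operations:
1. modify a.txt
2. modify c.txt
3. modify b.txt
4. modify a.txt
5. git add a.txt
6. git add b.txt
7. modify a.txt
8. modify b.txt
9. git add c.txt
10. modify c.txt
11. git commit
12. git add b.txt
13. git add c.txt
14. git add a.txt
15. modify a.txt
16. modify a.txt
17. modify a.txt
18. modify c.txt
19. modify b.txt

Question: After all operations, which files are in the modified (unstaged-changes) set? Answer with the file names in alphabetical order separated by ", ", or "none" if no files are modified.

Answer: a.txt, b.txt, c.txt

Derivation:
After op 1 (modify a.txt): modified={a.txt} staged={none}
After op 2 (modify c.txt): modified={a.txt, c.txt} staged={none}
After op 3 (modify b.txt): modified={a.txt, b.txt, c.txt} staged={none}
After op 4 (modify a.txt): modified={a.txt, b.txt, c.txt} staged={none}
After op 5 (git add a.txt): modified={b.txt, c.txt} staged={a.txt}
After op 6 (git add b.txt): modified={c.txt} staged={a.txt, b.txt}
After op 7 (modify a.txt): modified={a.txt, c.txt} staged={a.txt, b.txt}
After op 8 (modify b.txt): modified={a.txt, b.txt, c.txt} staged={a.txt, b.txt}
After op 9 (git add c.txt): modified={a.txt, b.txt} staged={a.txt, b.txt, c.txt}
After op 10 (modify c.txt): modified={a.txt, b.txt, c.txt} staged={a.txt, b.txt, c.txt}
After op 11 (git commit): modified={a.txt, b.txt, c.txt} staged={none}
After op 12 (git add b.txt): modified={a.txt, c.txt} staged={b.txt}
After op 13 (git add c.txt): modified={a.txt} staged={b.txt, c.txt}
After op 14 (git add a.txt): modified={none} staged={a.txt, b.txt, c.txt}
After op 15 (modify a.txt): modified={a.txt} staged={a.txt, b.txt, c.txt}
After op 16 (modify a.txt): modified={a.txt} staged={a.txt, b.txt, c.txt}
After op 17 (modify a.txt): modified={a.txt} staged={a.txt, b.txt, c.txt}
After op 18 (modify c.txt): modified={a.txt, c.txt} staged={a.txt, b.txt, c.txt}
After op 19 (modify b.txt): modified={a.txt, b.txt, c.txt} staged={a.txt, b.txt, c.txt}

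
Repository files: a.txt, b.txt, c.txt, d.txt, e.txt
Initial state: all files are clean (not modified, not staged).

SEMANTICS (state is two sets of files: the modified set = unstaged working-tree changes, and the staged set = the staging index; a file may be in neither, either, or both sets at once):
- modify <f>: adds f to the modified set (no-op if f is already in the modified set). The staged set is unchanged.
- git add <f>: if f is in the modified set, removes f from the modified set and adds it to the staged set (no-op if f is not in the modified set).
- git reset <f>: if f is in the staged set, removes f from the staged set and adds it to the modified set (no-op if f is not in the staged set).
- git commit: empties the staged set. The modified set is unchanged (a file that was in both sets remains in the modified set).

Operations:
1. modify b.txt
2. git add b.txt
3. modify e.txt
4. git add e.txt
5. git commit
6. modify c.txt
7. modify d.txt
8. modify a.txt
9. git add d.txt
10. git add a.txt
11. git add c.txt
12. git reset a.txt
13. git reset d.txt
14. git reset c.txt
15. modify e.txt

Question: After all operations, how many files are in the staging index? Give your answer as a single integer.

Answer: 0

Derivation:
After op 1 (modify b.txt): modified={b.txt} staged={none}
After op 2 (git add b.txt): modified={none} staged={b.txt}
After op 3 (modify e.txt): modified={e.txt} staged={b.txt}
After op 4 (git add e.txt): modified={none} staged={b.txt, e.txt}
After op 5 (git commit): modified={none} staged={none}
After op 6 (modify c.txt): modified={c.txt} staged={none}
After op 7 (modify d.txt): modified={c.txt, d.txt} staged={none}
After op 8 (modify a.txt): modified={a.txt, c.txt, d.txt} staged={none}
After op 9 (git add d.txt): modified={a.txt, c.txt} staged={d.txt}
After op 10 (git add a.txt): modified={c.txt} staged={a.txt, d.txt}
After op 11 (git add c.txt): modified={none} staged={a.txt, c.txt, d.txt}
After op 12 (git reset a.txt): modified={a.txt} staged={c.txt, d.txt}
After op 13 (git reset d.txt): modified={a.txt, d.txt} staged={c.txt}
After op 14 (git reset c.txt): modified={a.txt, c.txt, d.txt} staged={none}
After op 15 (modify e.txt): modified={a.txt, c.txt, d.txt, e.txt} staged={none}
Final staged set: {none} -> count=0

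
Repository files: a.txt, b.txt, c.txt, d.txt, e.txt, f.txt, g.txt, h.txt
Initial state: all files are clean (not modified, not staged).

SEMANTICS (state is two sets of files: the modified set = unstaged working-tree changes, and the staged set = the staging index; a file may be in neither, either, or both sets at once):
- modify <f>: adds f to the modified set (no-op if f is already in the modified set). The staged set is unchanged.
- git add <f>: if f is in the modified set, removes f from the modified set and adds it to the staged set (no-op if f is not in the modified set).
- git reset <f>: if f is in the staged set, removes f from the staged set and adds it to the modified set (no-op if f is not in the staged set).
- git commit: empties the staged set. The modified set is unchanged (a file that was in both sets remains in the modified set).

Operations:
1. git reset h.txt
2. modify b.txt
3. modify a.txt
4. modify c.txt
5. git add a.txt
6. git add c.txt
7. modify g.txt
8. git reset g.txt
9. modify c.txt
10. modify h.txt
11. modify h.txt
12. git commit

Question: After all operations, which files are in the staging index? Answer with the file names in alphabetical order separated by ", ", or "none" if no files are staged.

After op 1 (git reset h.txt): modified={none} staged={none}
After op 2 (modify b.txt): modified={b.txt} staged={none}
After op 3 (modify a.txt): modified={a.txt, b.txt} staged={none}
After op 4 (modify c.txt): modified={a.txt, b.txt, c.txt} staged={none}
After op 5 (git add a.txt): modified={b.txt, c.txt} staged={a.txt}
After op 6 (git add c.txt): modified={b.txt} staged={a.txt, c.txt}
After op 7 (modify g.txt): modified={b.txt, g.txt} staged={a.txt, c.txt}
After op 8 (git reset g.txt): modified={b.txt, g.txt} staged={a.txt, c.txt}
After op 9 (modify c.txt): modified={b.txt, c.txt, g.txt} staged={a.txt, c.txt}
After op 10 (modify h.txt): modified={b.txt, c.txt, g.txt, h.txt} staged={a.txt, c.txt}
After op 11 (modify h.txt): modified={b.txt, c.txt, g.txt, h.txt} staged={a.txt, c.txt}
After op 12 (git commit): modified={b.txt, c.txt, g.txt, h.txt} staged={none}

Answer: none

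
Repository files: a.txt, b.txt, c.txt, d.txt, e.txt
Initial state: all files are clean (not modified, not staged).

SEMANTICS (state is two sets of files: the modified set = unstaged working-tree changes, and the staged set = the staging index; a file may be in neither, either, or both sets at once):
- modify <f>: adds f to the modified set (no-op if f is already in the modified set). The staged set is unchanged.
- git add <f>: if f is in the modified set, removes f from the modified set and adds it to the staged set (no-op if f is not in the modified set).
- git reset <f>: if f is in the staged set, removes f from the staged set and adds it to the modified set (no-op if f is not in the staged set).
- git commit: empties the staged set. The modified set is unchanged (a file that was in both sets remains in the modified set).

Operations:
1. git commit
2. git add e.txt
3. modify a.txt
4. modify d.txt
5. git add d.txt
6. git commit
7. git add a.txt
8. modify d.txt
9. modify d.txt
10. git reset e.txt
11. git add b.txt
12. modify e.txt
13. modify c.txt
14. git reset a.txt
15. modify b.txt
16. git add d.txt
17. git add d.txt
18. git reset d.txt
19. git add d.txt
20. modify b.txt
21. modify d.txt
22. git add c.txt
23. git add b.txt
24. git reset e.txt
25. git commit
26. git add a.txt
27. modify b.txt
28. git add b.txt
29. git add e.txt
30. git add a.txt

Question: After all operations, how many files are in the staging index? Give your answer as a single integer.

After op 1 (git commit): modified={none} staged={none}
After op 2 (git add e.txt): modified={none} staged={none}
After op 3 (modify a.txt): modified={a.txt} staged={none}
After op 4 (modify d.txt): modified={a.txt, d.txt} staged={none}
After op 5 (git add d.txt): modified={a.txt} staged={d.txt}
After op 6 (git commit): modified={a.txt} staged={none}
After op 7 (git add a.txt): modified={none} staged={a.txt}
After op 8 (modify d.txt): modified={d.txt} staged={a.txt}
After op 9 (modify d.txt): modified={d.txt} staged={a.txt}
After op 10 (git reset e.txt): modified={d.txt} staged={a.txt}
After op 11 (git add b.txt): modified={d.txt} staged={a.txt}
After op 12 (modify e.txt): modified={d.txt, e.txt} staged={a.txt}
After op 13 (modify c.txt): modified={c.txt, d.txt, e.txt} staged={a.txt}
After op 14 (git reset a.txt): modified={a.txt, c.txt, d.txt, e.txt} staged={none}
After op 15 (modify b.txt): modified={a.txt, b.txt, c.txt, d.txt, e.txt} staged={none}
After op 16 (git add d.txt): modified={a.txt, b.txt, c.txt, e.txt} staged={d.txt}
After op 17 (git add d.txt): modified={a.txt, b.txt, c.txt, e.txt} staged={d.txt}
After op 18 (git reset d.txt): modified={a.txt, b.txt, c.txt, d.txt, e.txt} staged={none}
After op 19 (git add d.txt): modified={a.txt, b.txt, c.txt, e.txt} staged={d.txt}
After op 20 (modify b.txt): modified={a.txt, b.txt, c.txt, e.txt} staged={d.txt}
After op 21 (modify d.txt): modified={a.txt, b.txt, c.txt, d.txt, e.txt} staged={d.txt}
After op 22 (git add c.txt): modified={a.txt, b.txt, d.txt, e.txt} staged={c.txt, d.txt}
After op 23 (git add b.txt): modified={a.txt, d.txt, e.txt} staged={b.txt, c.txt, d.txt}
After op 24 (git reset e.txt): modified={a.txt, d.txt, e.txt} staged={b.txt, c.txt, d.txt}
After op 25 (git commit): modified={a.txt, d.txt, e.txt} staged={none}
After op 26 (git add a.txt): modified={d.txt, e.txt} staged={a.txt}
After op 27 (modify b.txt): modified={b.txt, d.txt, e.txt} staged={a.txt}
After op 28 (git add b.txt): modified={d.txt, e.txt} staged={a.txt, b.txt}
After op 29 (git add e.txt): modified={d.txt} staged={a.txt, b.txt, e.txt}
After op 30 (git add a.txt): modified={d.txt} staged={a.txt, b.txt, e.txt}
Final staged set: {a.txt, b.txt, e.txt} -> count=3

Answer: 3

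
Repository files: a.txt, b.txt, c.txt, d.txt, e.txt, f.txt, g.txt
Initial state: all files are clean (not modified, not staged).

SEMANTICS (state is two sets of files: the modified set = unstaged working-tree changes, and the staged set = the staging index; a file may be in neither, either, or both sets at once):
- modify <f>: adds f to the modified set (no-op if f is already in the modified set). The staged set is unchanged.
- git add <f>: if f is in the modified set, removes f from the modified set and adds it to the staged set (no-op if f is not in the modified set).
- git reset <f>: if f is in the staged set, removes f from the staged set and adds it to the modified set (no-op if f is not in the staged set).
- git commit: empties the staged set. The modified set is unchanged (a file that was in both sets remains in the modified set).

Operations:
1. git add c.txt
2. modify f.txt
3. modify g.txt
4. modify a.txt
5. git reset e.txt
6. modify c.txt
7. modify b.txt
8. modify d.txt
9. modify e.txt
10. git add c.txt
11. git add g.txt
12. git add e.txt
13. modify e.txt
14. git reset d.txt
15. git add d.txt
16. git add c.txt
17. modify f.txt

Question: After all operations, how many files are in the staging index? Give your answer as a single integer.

Answer: 4

Derivation:
After op 1 (git add c.txt): modified={none} staged={none}
After op 2 (modify f.txt): modified={f.txt} staged={none}
After op 3 (modify g.txt): modified={f.txt, g.txt} staged={none}
After op 4 (modify a.txt): modified={a.txt, f.txt, g.txt} staged={none}
After op 5 (git reset e.txt): modified={a.txt, f.txt, g.txt} staged={none}
After op 6 (modify c.txt): modified={a.txt, c.txt, f.txt, g.txt} staged={none}
After op 7 (modify b.txt): modified={a.txt, b.txt, c.txt, f.txt, g.txt} staged={none}
After op 8 (modify d.txt): modified={a.txt, b.txt, c.txt, d.txt, f.txt, g.txt} staged={none}
After op 9 (modify e.txt): modified={a.txt, b.txt, c.txt, d.txt, e.txt, f.txt, g.txt} staged={none}
After op 10 (git add c.txt): modified={a.txt, b.txt, d.txt, e.txt, f.txt, g.txt} staged={c.txt}
After op 11 (git add g.txt): modified={a.txt, b.txt, d.txt, e.txt, f.txt} staged={c.txt, g.txt}
After op 12 (git add e.txt): modified={a.txt, b.txt, d.txt, f.txt} staged={c.txt, e.txt, g.txt}
After op 13 (modify e.txt): modified={a.txt, b.txt, d.txt, e.txt, f.txt} staged={c.txt, e.txt, g.txt}
After op 14 (git reset d.txt): modified={a.txt, b.txt, d.txt, e.txt, f.txt} staged={c.txt, e.txt, g.txt}
After op 15 (git add d.txt): modified={a.txt, b.txt, e.txt, f.txt} staged={c.txt, d.txt, e.txt, g.txt}
After op 16 (git add c.txt): modified={a.txt, b.txt, e.txt, f.txt} staged={c.txt, d.txt, e.txt, g.txt}
After op 17 (modify f.txt): modified={a.txt, b.txt, e.txt, f.txt} staged={c.txt, d.txt, e.txt, g.txt}
Final staged set: {c.txt, d.txt, e.txt, g.txt} -> count=4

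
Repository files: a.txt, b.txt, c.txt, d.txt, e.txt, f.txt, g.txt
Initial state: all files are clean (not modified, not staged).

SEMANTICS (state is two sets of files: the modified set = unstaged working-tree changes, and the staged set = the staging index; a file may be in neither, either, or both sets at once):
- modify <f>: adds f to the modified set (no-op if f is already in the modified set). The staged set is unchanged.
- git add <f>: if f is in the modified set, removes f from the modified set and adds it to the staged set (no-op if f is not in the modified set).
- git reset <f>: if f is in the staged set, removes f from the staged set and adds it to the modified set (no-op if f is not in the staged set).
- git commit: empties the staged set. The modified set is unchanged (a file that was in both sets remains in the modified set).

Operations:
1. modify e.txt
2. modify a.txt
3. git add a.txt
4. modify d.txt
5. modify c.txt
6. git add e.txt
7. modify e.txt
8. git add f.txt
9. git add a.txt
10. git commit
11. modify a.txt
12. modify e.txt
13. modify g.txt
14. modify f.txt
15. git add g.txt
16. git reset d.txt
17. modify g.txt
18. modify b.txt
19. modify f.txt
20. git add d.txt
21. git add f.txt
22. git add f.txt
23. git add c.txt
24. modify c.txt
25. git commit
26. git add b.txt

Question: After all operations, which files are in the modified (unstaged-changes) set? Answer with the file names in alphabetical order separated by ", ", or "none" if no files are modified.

Answer: a.txt, c.txt, e.txt, g.txt

Derivation:
After op 1 (modify e.txt): modified={e.txt} staged={none}
After op 2 (modify a.txt): modified={a.txt, e.txt} staged={none}
After op 3 (git add a.txt): modified={e.txt} staged={a.txt}
After op 4 (modify d.txt): modified={d.txt, e.txt} staged={a.txt}
After op 5 (modify c.txt): modified={c.txt, d.txt, e.txt} staged={a.txt}
After op 6 (git add e.txt): modified={c.txt, d.txt} staged={a.txt, e.txt}
After op 7 (modify e.txt): modified={c.txt, d.txt, e.txt} staged={a.txt, e.txt}
After op 8 (git add f.txt): modified={c.txt, d.txt, e.txt} staged={a.txt, e.txt}
After op 9 (git add a.txt): modified={c.txt, d.txt, e.txt} staged={a.txt, e.txt}
After op 10 (git commit): modified={c.txt, d.txt, e.txt} staged={none}
After op 11 (modify a.txt): modified={a.txt, c.txt, d.txt, e.txt} staged={none}
After op 12 (modify e.txt): modified={a.txt, c.txt, d.txt, e.txt} staged={none}
After op 13 (modify g.txt): modified={a.txt, c.txt, d.txt, e.txt, g.txt} staged={none}
After op 14 (modify f.txt): modified={a.txt, c.txt, d.txt, e.txt, f.txt, g.txt} staged={none}
After op 15 (git add g.txt): modified={a.txt, c.txt, d.txt, e.txt, f.txt} staged={g.txt}
After op 16 (git reset d.txt): modified={a.txt, c.txt, d.txt, e.txt, f.txt} staged={g.txt}
After op 17 (modify g.txt): modified={a.txt, c.txt, d.txt, e.txt, f.txt, g.txt} staged={g.txt}
After op 18 (modify b.txt): modified={a.txt, b.txt, c.txt, d.txt, e.txt, f.txt, g.txt} staged={g.txt}
After op 19 (modify f.txt): modified={a.txt, b.txt, c.txt, d.txt, e.txt, f.txt, g.txt} staged={g.txt}
After op 20 (git add d.txt): modified={a.txt, b.txt, c.txt, e.txt, f.txt, g.txt} staged={d.txt, g.txt}
After op 21 (git add f.txt): modified={a.txt, b.txt, c.txt, e.txt, g.txt} staged={d.txt, f.txt, g.txt}
After op 22 (git add f.txt): modified={a.txt, b.txt, c.txt, e.txt, g.txt} staged={d.txt, f.txt, g.txt}
After op 23 (git add c.txt): modified={a.txt, b.txt, e.txt, g.txt} staged={c.txt, d.txt, f.txt, g.txt}
After op 24 (modify c.txt): modified={a.txt, b.txt, c.txt, e.txt, g.txt} staged={c.txt, d.txt, f.txt, g.txt}
After op 25 (git commit): modified={a.txt, b.txt, c.txt, e.txt, g.txt} staged={none}
After op 26 (git add b.txt): modified={a.txt, c.txt, e.txt, g.txt} staged={b.txt}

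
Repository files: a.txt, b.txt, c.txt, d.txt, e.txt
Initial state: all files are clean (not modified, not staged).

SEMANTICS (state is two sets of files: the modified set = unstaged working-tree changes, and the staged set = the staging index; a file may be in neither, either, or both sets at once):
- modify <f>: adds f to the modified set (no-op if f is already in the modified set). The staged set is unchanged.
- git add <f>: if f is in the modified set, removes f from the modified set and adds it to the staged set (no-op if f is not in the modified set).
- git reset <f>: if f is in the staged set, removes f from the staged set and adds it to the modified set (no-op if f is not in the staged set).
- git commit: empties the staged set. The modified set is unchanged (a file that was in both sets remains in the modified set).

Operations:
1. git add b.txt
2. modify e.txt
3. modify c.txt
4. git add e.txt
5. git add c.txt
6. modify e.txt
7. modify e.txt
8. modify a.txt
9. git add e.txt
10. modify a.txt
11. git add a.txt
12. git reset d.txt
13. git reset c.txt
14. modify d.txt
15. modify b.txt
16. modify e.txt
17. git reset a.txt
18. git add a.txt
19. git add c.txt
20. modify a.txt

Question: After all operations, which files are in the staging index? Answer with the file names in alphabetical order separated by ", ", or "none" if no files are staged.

Answer: a.txt, c.txt, e.txt

Derivation:
After op 1 (git add b.txt): modified={none} staged={none}
After op 2 (modify e.txt): modified={e.txt} staged={none}
After op 3 (modify c.txt): modified={c.txt, e.txt} staged={none}
After op 4 (git add e.txt): modified={c.txt} staged={e.txt}
After op 5 (git add c.txt): modified={none} staged={c.txt, e.txt}
After op 6 (modify e.txt): modified={e.txt} staged={c.txt, e.txt}
After op 7 (modify e.txt): modified={e.txt} staged={c.txt, e.txt}
After op 8 (modify a.txt): modified={a.txt, e.txt} staged={c.txt, e.txt}
After op 9 (git add e.txt): modified={a.txt} staged={c.txt, e.txt}
After op 10 (modify a.txt): modified={a.txt} staged={c.txt, e.txt}
After op 11 (git add a.txt): modified={none} staged={a.txt, c.txt, e.txt}
After op 12 (git reset d.txt): modified={none} staged={a.txt, c.txt, e.txt}
After op 13 (git reset c.txt): modified={c.txt} staged={a.txt, e.txt}
After op 14 (modify d.txt): modified={c.txt, d.txt} staged={a.txt, e.txt}
After op 15 (modify b.txt): modified={b.txt, c.txt, d.txt} staged={a.txt, e.txt}
After op 16 (modify e.txt): modified={b.txt, c.txt, d.txt, e.txt} staged={a.txt, e.txt}
After op 17 (git reset a.txt): modified={a.txt, b.txt, c.txt, d.txt, e.txt} staged={e.txt}
After op 18 (git add a.txt): modified={b.txt, c.txt, d.txt, e.txt} staged={a.txt, e.txt}
After op 19 (git add c.txt): modified={b.txt, d.txt, e.txt} staged={a.txt, c.txt, e.txt}
After op 20 (modify a.txt): modified={a.txt, b.txt, d.txt, e.txt} staged={a.txt, c.txt, e.txt}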